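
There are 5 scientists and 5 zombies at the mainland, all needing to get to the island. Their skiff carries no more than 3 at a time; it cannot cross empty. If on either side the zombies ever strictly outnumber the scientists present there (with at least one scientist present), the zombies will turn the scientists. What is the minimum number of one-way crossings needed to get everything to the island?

Counting alone: each trip to the island takes at most 3 across and each return brings at least 1 back, so after t trips out (and t−1 returns) at most 3t − (t−1) of the 10 are across; that first reaches 10 at t = 5, so at least 9 crossings are needed.
The safety rule pushes this higher. Following every safe sequence of crossings, the most of the 10 that can be at the island as the skiff arrives there on crossing 9 is 9 — never all 10.
So no plan with fewer than 11 crossings exists, and this one achieves 11:
1. 2 zombies → the island.  (the mainland: 5S 3Z; the island: 0S 2Z)
2. 1 zombie ← the mainland.  (the mainland: 5S 4Z; the island: 0S 1Z)
3. 3 zombies → the island.  (the mainland: 5S 1Z; the island: 0S 4Z)
4. 1 zombie ← the mainland.  (the mainland: 5S 2Z; the island: 0S 3Z)
5. 3 scientists → the island.  (the mainland: 2S 2Z; the island: 3S 3Z)
6. 1 scientist and 1 zombie ← the mainland.  (the mainland: 3S 3Z; the island: 2S 2Z)
7. 3 scientists → the island.  (the mainland: 0S 3Z; the island: 5S 2Z)
8. 1 zombie ← the mainland.  (the mainland: 0S 4Z; the island: 5S 1Z)
9. 2 zombies → the island.  (the mainland: 0S 2Z; the island: 5S 3Z)
10. 1 zombie ← the mainland.  (the mainland: 0S 3Z; the island: 5S 2Z)
11. 3 zombies → the island.  (the mainland: 0S 0Z; the island: 5S 5Z)

11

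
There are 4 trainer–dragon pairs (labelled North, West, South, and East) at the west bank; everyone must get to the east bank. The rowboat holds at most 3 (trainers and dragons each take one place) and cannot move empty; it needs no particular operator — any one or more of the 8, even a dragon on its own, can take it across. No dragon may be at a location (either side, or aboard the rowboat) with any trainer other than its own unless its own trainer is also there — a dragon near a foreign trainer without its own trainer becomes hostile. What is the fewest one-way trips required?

9

Counting alone: each trip to the east bank takes at most 3 across and each return brings at least 1 back, so after t trips out (and t−1 returns) at most 3t − (t−1) of the 8 are across; that first reaches 8 at t = 4, so at least 7 crossings are needed.
The safety rule pushes this higher. Following every safe sequence of crossings, the most of the 8 that can be at the east bank as the rowboat arrives there on crossing 7 is 7 — never all 8.
So no plan with fewer than 9 crossings exists, and this one achieves 9:
1. dragon North and trainer North cross → the east bank.
2. trainer North crosses ← the west bank.
3. dragon West, trainer North, and trainer West cross → the east bank.
4. dragon North and trainer North cross ← the west bank.
5. trainer East, trainer North, and trainer South cross → the east bank.
6. dragon West crosses ← the west bank.
7. dragon North and dragon West cross → the east bank.
8. dragon North crosses ← the west bank.
9. dragon East, dragon North, and dragon South cross → the east bank.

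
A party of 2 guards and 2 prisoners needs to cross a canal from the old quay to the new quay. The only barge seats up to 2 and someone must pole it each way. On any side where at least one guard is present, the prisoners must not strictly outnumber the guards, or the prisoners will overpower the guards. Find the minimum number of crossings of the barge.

Counting alone: each trip to the new quay takes at most 2 across and each return brings at least 1 back, so after t trips out (and t−1 returns) at most 2t − (t−1) of the 4 are across; that first reaches 4 at t = 3, so at least 5 crossings are needed.
The plan below uses exactly 5 crossings, so it is optimal:
1. 2 prisoners → the new quay.  (the old quay: 2G 0P; the new quay: 0G 2P)
2. 1 prisoner ← the old quay.  (the old quay: 2G 1P; the new quay: 0G 1P)
3. 2 guards → the new quay.  (the old quay: 0G 1P; the new quay: 2G 1P)
4. 1 prisoner ← the old quay.  (the old quay: 0G 2P; the new quay: 2G 0P)
5. 2 prisoners → the new quay.  (the old quay: 0G 0P; the new quay: 2G 2P)

5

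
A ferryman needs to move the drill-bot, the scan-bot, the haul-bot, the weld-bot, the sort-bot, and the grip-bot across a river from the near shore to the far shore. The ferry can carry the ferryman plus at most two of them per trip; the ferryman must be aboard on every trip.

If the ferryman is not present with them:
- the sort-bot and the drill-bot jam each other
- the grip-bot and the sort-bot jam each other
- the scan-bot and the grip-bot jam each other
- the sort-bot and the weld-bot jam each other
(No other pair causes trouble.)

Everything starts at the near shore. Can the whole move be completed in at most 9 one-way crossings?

Yes — this plan uses 7 crossings (≤ 9):
1. Ferryman goes to the far shore with the scan-bot and the sort-bot.
2. Ferryman goes back to the near shore alone.
3. Ferryman goes to the far shore with the haul-bot.
4. Ferryman goes back to the near shore alone.
5. Ferryman goes to the far shore with the drill-bot and the weld-bot.
6. Ferryman goes back to the near shore with the sort-bot.
7. Ferryman goes to the far shore with the grip-bot and the sort-bot.

Yes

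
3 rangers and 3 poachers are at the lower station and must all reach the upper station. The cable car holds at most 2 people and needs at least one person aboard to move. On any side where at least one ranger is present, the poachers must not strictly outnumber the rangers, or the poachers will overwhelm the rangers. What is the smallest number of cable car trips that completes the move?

Counting alone: each trip to the upper station takes at most 2 across and each return brings at least 1 back, so after t trips out (and t−1 returns) at most 2t − (t−1) of the 6 are across; that first reaches 6 at t = 5, so at least 9 crossings are needed.
The safety rule pushes this higher. Following every safe sequence of crossings, the most of the 6 that can be at the upper station as the cable car arrives there on crossing 9 is 5 — never all 6.
So no plan with fewer than 11 crossings exists, and this one achieves 11:
1. 2 poachers → the upper station.  (the lower station: 3R 1P; the upper station: 0R 2P)
2. 1 poacher ← the lower station.  (the lower station: 3R 2P; the upper station: 0R 1P)
3. 2 poachers → the upper station.  (the lower station: 3R 0P; the upper station: 0R 3P)
4. 1 poacher ← the lower station.  (the lower station: 3R 1P; the upper station: 0R 2P)
5. 2 rangers → the upper station.  (the lower station: 1R 1P; the upper station: 2R 2P)
6. 1 ranger and 1 poacher ← the lower station.  (the lower station: 2R 2P; the upper station: 1R 1P)
7. 2 rangers → the upper station.  (the lower station: 0R 2P; the upper station: 3R 1P)
8. 1 poacher ← the lower station.  (the lower station: 0R 3P; the upper station: 3R 0P)
9. 2 poachers → the upper station.  (the lower station: 0R 1P; the upper station: 3R 2P)
10. 1 poacher ← the lower station.  (the lower station: 0R 2P; the upper station: 3R 1P)
11. 2 poachers → the upper station.  (the lower station: 0R 0P; the upper station: 3R 3P)

11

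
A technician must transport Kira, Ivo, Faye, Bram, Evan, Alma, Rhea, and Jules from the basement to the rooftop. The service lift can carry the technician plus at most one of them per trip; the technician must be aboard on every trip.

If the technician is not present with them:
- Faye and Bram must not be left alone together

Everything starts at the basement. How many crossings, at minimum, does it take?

Counting alone: the technician can take at most 1 across per trip to the rooftop, so moving all 8 needs at least 8 loaded trips out, with a return between consecutive ones — at least 15 crossings.
The plan below uses exactly 15 crossings, so it is optimal:
1. Technician goes to the rooftop with Faye.  [the basement: Alma, Bram, Evan, Ivo, Jules, Kira, Rhea | the rooftop: Faye]
2. Technician goes back to the basement alone.  [the basement: Alma, Bram, Evan, Ivo, Jules, Kira, Rhea | the rooftop: Faye]
3. Technician goes to the rooftop with Kira.  [the basement: Alma, Bram, Evan, Ivo, Jules, Rhea | the rooftop: Faye, Kira]
4. Technician goes back to the basement alone.  [the basement: Alma, Bram, Evan, Ivo, Jules, Rhea | the rooftop: Faye, Kira]
5. Technician goes to the rooftop with Ivo.  [the basement: Alma, Bram, Evan, Jules, Rhea | the rooftop: Faye, Ivo, Kira]
6. Technician goes back to the basement alone.  [the basement: Alma, Bram, Evan, Jules, Rhea | the rooftop: Faye, Ivo, Kira]
7. Technician goes to the rooftop with Evan.  [the basement: Alma, Bram, Jules, Rhea | the rooftop: Evan, Faye, Ivo, Kira]
8. Technician goes back to the basement alone.  [the basement: Alma, Bram, Jules, Rhea | the rooftop: Evan, Faye, Ivo, Kira]
9. Technician goes to the rooftop with Alma.  [the basement: Bram, Jules, Rhea | the rooftop: Alma, Evan, Faye, Ivo, Kira]
10. Technician goes back to the basement alone.  [the basement: Bram, Jules, Rhea | the rooftop: Alma, Evan, Faye, Ivo, Kira]
11. Technician goes to the rooftop with Rhea.  [the basement: Bram, Jules | the rooftop: Alma, Evan, Faye, Ivo, Kira, Rhea]
12. Technician goes back to the basement alone.  [the basement: Bram, Jules | the rooftop: Alma, Evan, Faye, Ivo, Kira, Rhea]
13. Technician goes to the rooftop with Jules.  [the basement: Bram | the rooftop: Alma, Evan, Faye, Ivo, Jules, Kira, Rhea]
14. Technician goes back to the basement alone.  [the basement: Bram | the rooftop: Alma, Evan, Faye, Ivo, Jules, Kira, Rhea]
15. Technician goes to the rooftop with Bram.  [the basement: — | the rooftop: Alma, Bram, Evan, Faye, Ivo, Jules, Kira, Rhea]

15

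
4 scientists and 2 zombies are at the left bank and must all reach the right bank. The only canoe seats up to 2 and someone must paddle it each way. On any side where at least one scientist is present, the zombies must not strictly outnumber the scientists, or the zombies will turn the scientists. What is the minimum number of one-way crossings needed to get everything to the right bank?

Counting alone: each trip to the right bank takes at most 2 across and each return brings at least 1 back, so after t trips out (and t−1 returns) at most 2t − (t−1) of the 6 are across; that first reaches 6 at t = 5, so at least 9 crossings are needed.
The plan below uses exactly 9 crossings, so it is optimal:
1. 2 zombies → the right bank.  (the left bank: 4S 0Z; the right bank: 0S 2Z)
2. 1 zombie ← the left bank.  (the left bank: 4S 1Z; the right bank: 0S 1Z)
3. 2 scientists → the right bank.  (the left bank: 2S 1Z; the right bank: 2S 1Z)
4. 1 zombie ← the left bank.  (the left bank: 2S 2Z; the right bank: 2S 0Z)
5. 2 zombies → the right bank.  (the left bank: 2S 0Z; the right bank: 2S 2Z)
6. 1 zombie ← the left bank.  (the left bank: 2S 1Z; the right bank: 2S 1Z)
7. 1 scientist and 1 zombie → the right bank.  (the left bank: 1S 0Z; the right bank: 3S 2Z)
8. 1 zombie ← the left bank.  (the left bank: 1S 1Z; the right bank: 3S 1Z)
9. 1 scientist and 1 zombie → the right bank.  (the left bank: 0S 0Z; the right bank: 4S 2Z)

9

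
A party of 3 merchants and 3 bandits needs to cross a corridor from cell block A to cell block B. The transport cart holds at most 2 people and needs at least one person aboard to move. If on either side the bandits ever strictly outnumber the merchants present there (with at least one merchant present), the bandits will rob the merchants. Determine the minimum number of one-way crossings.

Counting alone: each trip to cell block B takes at most 2 across and each return brings at least 1 back, so after t trips out (and t−1 returns) at most 2t − (t−1) of the 6 are across; that first reaches 6 at t = 5, so at least 9 crossings are needed.
The safety rule pushes this higher. Following every safe sequence of crossings, the most of the 6 that can be at cell block B as the transport cart arrives there on crossing 9 is 5 — never all 6.
So no plan with fewer than 11 crossings exists, and this one achieves 11:
1. 2 bandits → cell block B.  (cell block A: 3M 1B; cell block B: 0M 2B)
2. 1 bandit ← cell block A.  (cell block A: 3M 2B; cell block B: 0M 1B)
3. 2 bandits → cell block B.  (cell block A: 3M 0B; cell block B: 0M 3B)
4. 1 bandit ← cell block A.  (cell block A: 3M 1B; cell block B: 0M 2B)
5. 2 merchants → cell block B.  (cell block A: 1M 1B; cell block B: 2M 2B)
6. 1 merchant and 1 bandit ← cell block A.  (cell block A: 2M 2B; cell block B: 1M 1B)
7. 2 merchants → cell block B.  (cell block A: 0M 2B; cell block B: 3M 1B)
8. 1 bandit ← cell block A.  (cell block A: 0M 3B; cell block B: 3M 0B)
9. 2 bandits → cell block B.  (cell block A: 0M 1B; cell block B: 3M 2B)
10. 1 bandit ← cell block A.  (cell block A: 0M 2B; cell block B: 3M 1B)
11. 2 bandits → cell block B.  (cell block A: 0M 0B; cell block B: 3M 3B)

11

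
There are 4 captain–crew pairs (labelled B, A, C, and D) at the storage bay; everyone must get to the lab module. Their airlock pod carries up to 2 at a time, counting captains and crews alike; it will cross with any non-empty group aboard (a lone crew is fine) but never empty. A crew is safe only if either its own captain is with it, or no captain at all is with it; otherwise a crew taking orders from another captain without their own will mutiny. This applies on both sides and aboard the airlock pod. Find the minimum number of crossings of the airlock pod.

Following every safe sequence of crossings from the start, the most of the 8 that can be at the lab module as the airlock pod arrives there on crossings 1, 3, 5 is 2, 3, 4 respectively; the best ever achieved is 4 of 8.
From crossing 7 on, no configuration arises that was not already reachable earlier: only 44 distinct safe configurations (who is on which side, and where the airlock pod is) can ever be reached, none of them has everyone across, and every continuation just revisits them. So no valid plan exists.

impossible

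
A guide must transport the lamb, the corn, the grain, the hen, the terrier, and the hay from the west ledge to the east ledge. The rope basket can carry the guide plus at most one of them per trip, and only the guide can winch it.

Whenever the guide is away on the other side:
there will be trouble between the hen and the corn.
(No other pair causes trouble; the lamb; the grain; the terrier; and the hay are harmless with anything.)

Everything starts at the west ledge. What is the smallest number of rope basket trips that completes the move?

Counting alone: the guide can take at most 1 across per trip to the east ledge, so moving all 6 needs at least 6 loaded trips out, with a return between consecutive ones — at least 11 crossings.
The plan below uses exactly 11 crossings, so it is optimal:
1. Guide goes to the east ledge with the corn.
2. Guide goes back to the west ledge alone.
3. Guide goes to the east ledge with the lamb.
4. Guide goes back to the west ledge alone.
5. Guide goes to the east ledge with the grain.
6. Guide goes back to the west ledge alone.
7. Guide goes to the east ledge with the terrier.
8. Guide goes back to the west ledge alone.
9. Guide goes to the east ledge with the hay.
10. Guide goes back to the west ledge alone.
11. Guide goes to the east ledge with the hen.

11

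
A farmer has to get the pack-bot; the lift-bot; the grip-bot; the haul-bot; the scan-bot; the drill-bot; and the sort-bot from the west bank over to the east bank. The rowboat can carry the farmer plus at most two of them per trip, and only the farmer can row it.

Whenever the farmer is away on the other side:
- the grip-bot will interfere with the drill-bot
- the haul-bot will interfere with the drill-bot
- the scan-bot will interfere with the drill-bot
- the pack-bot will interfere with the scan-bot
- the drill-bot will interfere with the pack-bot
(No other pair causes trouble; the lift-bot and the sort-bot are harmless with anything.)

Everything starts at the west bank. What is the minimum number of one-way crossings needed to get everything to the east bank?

Counting alone: the farmer can take at most 2 across per trip to the east bank, so moving all 7 needs at least 4 loaded trips out, with a return between consecutive ones — at least 7 crossings.
The safety rule pushes this higher. Following every safe sequence of crossings, the most of the 7 that can be at the east bank as the rowboat arrives there on crossings 7, 9 is 5, 6 respectively — never all 7.
So no plan with fewer than 11 crossings exists, and this one achieves 11:
1. Farmer goes to the east bank with the drill-bot and the pack-bot.  [the west bank: the grip-bot, the haul-bot, the lift-bot, the scan-bot, the sort-bot | the east bank: the drill-bot, the pack-bot]
2. Farmer goes back to the west bank with the pack-bot.  [the west bank: the grip-bot, the haul-bot, the lift-bot, the pack-bot, the scan-bot, the sort-bot | the east bank: the drill-bot]
3. Farmer goes to the east bank with the lift-bot and the pack-bot.  [the west bank: the grip-bot, the haul-bot, the scan-bot, the sort-bot | the east bank: the drill-bot, the lift-bot, the pack-bot]
4. Farmer goes back to the west bank with the pack-bot.  [the west bank: the grip-bot, the haul-bot, the pack-bot, the scan-bot, the sort-bot | the east bank: the drill-bot, the lift-bot]
5. Farmer goes to the east bank with the grip-bot and the pack-bot.  [the west bank: the haul-bot, the scan-bot, the sort-bot | the east bank: the drill-bot, the grip-bot, the lift-bot, the pack-bot]
6. Farmer goes back to the west bank with the drill-bot.  [the west bank: the drill-bot, the haul-bot, the scan-bot, the sort-bot | the east bank: the grip-bot, the lift-bot, the pack-bot]
7. Farmer goes to the east bank with the haul-bot and the scan-bot.  [the west bank: the drill-bot, the sort-bot | the east bank: the grip-bot, the haul-bot, the lift-bot, the pack-bot, the scan-bot]
8. Farmer goes back to the west bank with the pack-bot.  [the west bank: the drill-bot, the pack-bot, the sort-bot | the east bank: the grip-bot, the haul-bot, the lift-bot, the scan-bot]
9. Farmer goes to the east bank with the pack-bot and the sort-bot.  [the west bank: the drill-bot | the east bank: the grip-bot, the haul-bot, the lift-bot, the pack-bot, the scan-bot, the sort-bot]
10. Farmer goes back to the west bank with the pack-bot.  [the west bank: the drill-bot, the pack-bot | the east bank: the grip-bot, the haul-bot, the lift-bot, the scan-bot, the sort-bot]
11. Farmer goes to the east bank with the drill-bot and the pack-bot.  [the west bank: — | the east bank: the drill-bot, the grip-bot, the haul-bot, the lift-bot, the pack-bot, the scan-bot, the sort-bot]

11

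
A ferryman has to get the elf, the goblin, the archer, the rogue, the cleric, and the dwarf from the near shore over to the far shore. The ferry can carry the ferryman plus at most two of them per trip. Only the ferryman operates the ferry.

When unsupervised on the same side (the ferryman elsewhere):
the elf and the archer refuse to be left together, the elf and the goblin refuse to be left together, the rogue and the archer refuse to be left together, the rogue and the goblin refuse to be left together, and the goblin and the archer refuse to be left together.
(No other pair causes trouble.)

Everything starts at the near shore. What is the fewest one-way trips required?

9

Counting alone: the ferryman can take at most 2 across per trip to the far shore, so moving all 6 needs at least 3 loaded trips out, with a return between consecutive ones — at least 5 crossings.
The safety rule pushes this higher. Following every safe sequence of crossings, the most of the 6 that can be at the far shore as the ferry arrives there on crossings 5, 7 is 4, 5 respectively — never all 6.
So no plan with fewer than 9 crossings exists, and this one achieves 9:
1. Ferryman goes to the far shore with the archer and the goblin.
2. Ferryman goes back to the near shore with the goblin.
3. Ferryman goes to the far shore with the elf and the rogue.
4. Ferryman goes back to the near shore with the archer.
5. Ferryman goes to the far shore with the cleric and the goblin.
6. Ferryman goes back to the near shore with the goblin.
7. Ferryman goes to the far shore with the dwarf and the goblin.
8. Ferryman goes back to the near shore with the goblin.
9. Ferryman goes to the far shore with the archer and the goblin.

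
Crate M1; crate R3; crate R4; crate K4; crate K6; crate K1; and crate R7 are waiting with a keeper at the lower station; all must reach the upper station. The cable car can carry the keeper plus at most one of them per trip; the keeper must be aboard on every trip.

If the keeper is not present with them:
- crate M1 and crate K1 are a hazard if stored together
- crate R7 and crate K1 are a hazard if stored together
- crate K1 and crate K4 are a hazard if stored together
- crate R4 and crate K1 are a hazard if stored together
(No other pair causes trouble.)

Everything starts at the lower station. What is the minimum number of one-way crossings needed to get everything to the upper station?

impossible

Following every safe sequence of crossings from the start, the most of the 7 that can be at the upper station as the cable car arrives there on crossings 1, 3, 5, 7 is 1, 2, 3, 4 respectively; the best ever achieved is 4 of 7.
From crossing 9 on, no configuration arises that was not already reachable earlier: only 44 distinct safe configurations (who is on which side, and where the cable car is) can ever be reached, none of them has everyone across, and every continuation just revisits them. So no valid plan exists.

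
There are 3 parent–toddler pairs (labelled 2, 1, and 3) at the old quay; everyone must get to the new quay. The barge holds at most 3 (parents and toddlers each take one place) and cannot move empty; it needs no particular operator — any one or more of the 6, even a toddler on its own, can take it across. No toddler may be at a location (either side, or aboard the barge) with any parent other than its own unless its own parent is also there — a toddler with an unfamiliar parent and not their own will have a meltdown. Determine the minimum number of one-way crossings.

5

Counting alone: each trip to the new quay takes at most 3 across and each return brings at least 1 back, so after t trips out (and t−1 returns) at most 3t − (t−1) of the 6 are across; that first reaches 6 at t = 3, so at least 5 crossings are needed.
The plan below uses exactly 5 crossings, so it is optimal:
1. parent 2 and toddler 2 cross → the new quay.
2. parent 2 crosses ← the old quay.
3. parent 1, parent 2, and parent 3 cross → the new quay.
4. toddler 2 crosses ← the old quay.
5. toddler 1, toddler 2, and toddler 3 cross → the new quay.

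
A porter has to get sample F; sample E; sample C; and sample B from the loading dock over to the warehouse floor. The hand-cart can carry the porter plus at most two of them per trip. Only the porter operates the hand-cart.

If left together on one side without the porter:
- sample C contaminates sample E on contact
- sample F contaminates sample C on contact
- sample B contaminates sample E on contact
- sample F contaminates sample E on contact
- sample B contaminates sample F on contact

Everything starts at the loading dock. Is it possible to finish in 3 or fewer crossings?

No

Counting alone: the porter can take at most 2 across per trip to the warehouse floor, so moving all 4 needs at least 2 loaded trips out, with a return between consecutive ones — at least 3 crossings.
The safety rule pushes this higher. Following every safe sequence of crossings, the most of the 4 that can be at the warehouse floor as the hand-cart arrives there on crossing 3 is 3 — never all 4.
So the move cannot be finished within 3 crossings. (The shortest complete plan takes 5:)
1. Porter goes to the warehouse floor with sample E and sample F.  [the loading dock: sample B, sample C | the warehouse floor: sample E, sample F]
2. Porter goes back to the loading dock with sample F.  [the loading dock: sample B, sample C, sample F | the warehouse floor: sample E]
3. Porter goes to the warehouse floor with sample B and sample C.  [the loading dock: sample F | the warehouse floor: sample B, sample C, sample E]
4. Porter goes back to the loading dock with sample E.  [the loading dock: sample E, sample F | the warehouse floor: sample B, sample C]
5. Porter goes to the warehouse floor with sample E and sample F.  [the loading dock: — | the warehouse floor: sample B, sample C, sample E, sample F]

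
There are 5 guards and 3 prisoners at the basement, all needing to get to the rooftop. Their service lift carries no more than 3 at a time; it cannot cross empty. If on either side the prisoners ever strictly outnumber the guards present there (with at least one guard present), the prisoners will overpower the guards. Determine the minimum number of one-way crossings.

7

Counting alone: each trip to the rooftop takes at most 3 across and each return brings at least 1 back, so after t trips out (and t−1 returns) at most 3t − (t−1) of the 8 are across; that first reaches 8 at t = 4, so at least 7 crossings are needed.
The plan below uses exactly 7 crossings, so it is optimal:
1. 2 prisoners → the rooftop.  (the basement: 5G 1P; the rooftop: 0G 2P)
2. 1 prisoner ← the basement.  (the basement: 5G 2P; the rooftop: 0G 1P)
3. 2 guards and 1 prisoner → the rooftop.  (the basement: 3G 1P; the rooftop: 2G 2P)
4. 1 prisoner ← the basement.  (the basement: 3G 2P; the rooftop: 2G 1P)
5. 1 guard and 2 prisoners → the rooftop.  (the basement: 2G 0P; the rooftop: 3G 3P)
6. 1 prisoner ← the basement.  (the basement: 2G 1P; the rooftop: 3G 2P)
7. 2 guards and 1 prisoner → the rooftop.  (the basement: 0G 0P; the rooftop: 5G 3P)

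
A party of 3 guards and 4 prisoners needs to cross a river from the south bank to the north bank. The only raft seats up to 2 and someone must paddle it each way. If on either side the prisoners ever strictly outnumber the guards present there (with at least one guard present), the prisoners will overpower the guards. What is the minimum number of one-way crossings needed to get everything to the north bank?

The prisoners already outnumber the guards at the south bank before anyone moves, so the starting position itself is disallowed.

impossible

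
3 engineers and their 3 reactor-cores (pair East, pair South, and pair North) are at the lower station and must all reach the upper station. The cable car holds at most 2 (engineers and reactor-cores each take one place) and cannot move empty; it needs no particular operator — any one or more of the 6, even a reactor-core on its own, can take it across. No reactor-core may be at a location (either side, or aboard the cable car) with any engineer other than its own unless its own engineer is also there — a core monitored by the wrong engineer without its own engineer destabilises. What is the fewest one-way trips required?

Counting alone: each trip to the upper station takes at most 2 across and each return brings at least 1 back, so after t trips out (and t−1 returns) at most 2t − (t−1) of the 6 are across; that first reaches 6 at t = 5, so at least 9 crossings are needed.
The safety rule pushes this higher. Following every safe sequence of crossings, the most of the 6 that can be at the upper station as the cable car arrives there on crossing 9 is 5 — never all 6.
So no plan with fewer than 11 crossings exists, and this one achieves 11:
1. engineer East and reactor-core East cross → the upper station.
2. engineer East crosses ← the lower station.
3. reactor-core North and reactor-core South cross → the upper station.
4. reactor-core East crosses ← the lower station.
5. engineer North and engineer South cross → the upper station.
6. engineer South and reactor-core South cross ← the lower station.
7. engineer East and engineer South cross → the upper station.
8. reactor-core North crosses ← the lower station.
9. reactor-core East and reactor-core South cross → the upper station.
10. engineer North crosses ← the lower station.
11. engineer North and reactor-core North cross → the upper station.

11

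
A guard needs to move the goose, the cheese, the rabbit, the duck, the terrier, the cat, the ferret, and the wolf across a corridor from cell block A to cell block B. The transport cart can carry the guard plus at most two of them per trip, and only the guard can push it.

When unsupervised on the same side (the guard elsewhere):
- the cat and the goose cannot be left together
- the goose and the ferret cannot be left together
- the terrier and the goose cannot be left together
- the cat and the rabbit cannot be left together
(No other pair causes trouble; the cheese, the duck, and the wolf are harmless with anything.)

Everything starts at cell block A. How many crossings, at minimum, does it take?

9

Counting alone: the guard can take at most 2 across per trip to cell block B, so moving all 8 needs at least 4 loaded trips out, with a return between consecutive ones — at least 7 crossings.
The safety rule pushes this higher. Following every safe sequence of crossings, the most of the 8 that can be at cell block B as the transport cart arrives there on crossing 7 is 7 — never all 8.
So no plan with fewer than 9 crossings exists, and this one achieves 9:
1. Guard goes to cell block B with the goose and the rabbit.  [cell block A: the cat, the cheese, the duck, the ferret, the terrier, the wolf | cell block B: the goose, the rabbit]
2. Guard goes back to cell block A alone.  [cell block A: the cat, the cheese, the duck, the ferret, the terrier, the wolf | cell block B: the goose, the rabbit]
3. Guard goes to cell block B with the cheese.  [cell block A: the cat, the duck, the ferret, the terrier, the wolf | cell block B: the cheese, the goose, the rabbit]
4. Guard goes back to cell block A alone.  [cell block A: the cat, the duck, the ferret, the terrier, the wolf | cell block B: the cheese, the goose, the rabbit]
5. Guard goes to cell block B with the duck and the wolf.  [cell block A: the cat, the ferret, the terrier | cell block B: the cheese, the duck, the goose, the rabbit, the wolf]
6. Guard goes back to cell block A alone.  [cell block A: the cat, the ferret, the terrier | cell block B: the cheese, the duck, the goose, the rabbit, the wolf]
7. Guard goes to cell block B with the ferret and the terrier.  [cell block A: the cat | cell block B: the cheese, the duck, the ferret, the goose, the rabbit, the terrier, the wolf]
8. Guard goes back to cell block A with the goose.  [cell block A: the cat, the goose | cell block B: the cheese, the duck, the ferret, the rabbit, the terrier, the wolf]
9. Guard goes to cell block B with the cat and the goose.  [cell block A: — | cell block B: the cat, the cheese, the duck, the ferret, the goose, the rabbit, the terrier, the wolf]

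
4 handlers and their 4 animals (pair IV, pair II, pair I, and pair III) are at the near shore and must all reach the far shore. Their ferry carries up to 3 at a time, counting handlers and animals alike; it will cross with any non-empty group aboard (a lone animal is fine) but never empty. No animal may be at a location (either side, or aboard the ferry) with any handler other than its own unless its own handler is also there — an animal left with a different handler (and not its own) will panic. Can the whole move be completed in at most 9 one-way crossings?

Yes — this plan uses 9 crossings (≤ 9):
1. animal IV and handler IV cross → the far shore.
2. handler IV crosses ← the near shore.
3. animal II, handler II, and handler IV cross → the far shore.
4. animal IV and handler IV cross ← the near shore.
5. handler I, handler III, and handler IV cross → the far shore.
6. animal II crosses ← the near shore.
7. animal II and animal IV cross → the far shore.
8. animal IV crosses ← the near shore.
9. animal I, animal III, and animal IV cross → the far shore.

Yes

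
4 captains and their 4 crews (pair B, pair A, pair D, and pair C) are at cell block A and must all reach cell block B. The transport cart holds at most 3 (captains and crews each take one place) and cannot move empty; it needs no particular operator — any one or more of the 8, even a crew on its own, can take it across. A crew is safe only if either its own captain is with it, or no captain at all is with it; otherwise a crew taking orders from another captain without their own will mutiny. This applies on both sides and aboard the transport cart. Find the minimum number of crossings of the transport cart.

Counting alone: each trip to cell block B takes at most 3 across and each return brings at least 1 back, so after t trips out (and t−1 returns) at most 3t − (t−1) of the 8 are across; that first reaches 8 at t = 4, so at least 7 crossings are needed.
The safety rule pushes this higher. Following every safe sequence of crossings, the most of the 8 that can be at cell block B as the transport cart arrives there on crossing 7 is 7 — never all 8.
So no plan with fewer than 9 crossings exists, and this one achieves 9:
1. captain B and crew B cross → cell block B.
2. captain B crosses ← cell block A.
3. captain A, captain B, and crew A cross → cell block B.
4. captain B and crew B cross ← cell block A.
5. captain B, captain C, and captain D cross → cell block B.
6. crew A crosses ← cell block A.
7. crew A and crew B cross → cell block B.
8. crew B crosses ← cell block A.
9. crew B, crew C, and crew D cross → cell block B.

9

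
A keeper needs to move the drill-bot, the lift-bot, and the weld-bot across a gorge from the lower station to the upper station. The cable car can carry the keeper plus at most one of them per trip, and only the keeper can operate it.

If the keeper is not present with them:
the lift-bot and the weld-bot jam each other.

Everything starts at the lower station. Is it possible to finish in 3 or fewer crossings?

No

Counting alone: the keeper can take at most 1 across per trip to the upper station, so moving all 3 needs at least 3 loaded trips out, with a return between consecutive ones — at least 5 crossings.
Since 3 < 5, 3 crossings cannot be enough. (The shortest complete plan in fact takes 5:)
1. Keeper goes to the upper station with the lift-bot.
2. Keeper goes back to the lower station alone.
3. Keeper goes to the upper station with the drill-bot.
4. Keeper goes back to the lower station alone.
5. Keeper goes to the upper station with the weld-bot.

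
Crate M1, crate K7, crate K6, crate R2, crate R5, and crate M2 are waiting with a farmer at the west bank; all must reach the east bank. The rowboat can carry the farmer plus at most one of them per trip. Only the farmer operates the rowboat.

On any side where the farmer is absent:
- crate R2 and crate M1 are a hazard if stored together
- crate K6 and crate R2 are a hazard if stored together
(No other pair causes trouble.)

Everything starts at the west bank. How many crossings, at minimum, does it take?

13

Counting alone: the farmer can take at most 1 across per trip to the east bank, so moving all 6 needs at least 6 loaded trips out, with a return between consecutive ones — at least 11 crossings.
The safety rule pushes this higher. Following every safe sequence of crossings, the most of the 6 that can be at the east bank as the rowboat arrives there on crossing 11 is 5 — never all 6.
So no plan with fewer than 13 crossings exists, and this one achieves 13:
1. Farmer goes to the east bank with crate R2.
2. Farmer goes back to the west bank alone.
3. Farmer goes to the east bank with crate M1.
4. Farmer goes back to the west bank with crate R2.
5. Farmer goes to the east bank with crate K6.
6. Farmer goes back to the west bank alone.
7. Farmer goes to the east bank with crate K7.
8. Farmer goes back to the west bank alone.
9. Farmer goes to the east bank with crate R5.
10. Farmer goes back to the west bank alone.
11. Farmer goes to the east bank with crate M2.
12. Farmer goes back to the west bank alone.
13. Farmer goes to the east bank with crate R2.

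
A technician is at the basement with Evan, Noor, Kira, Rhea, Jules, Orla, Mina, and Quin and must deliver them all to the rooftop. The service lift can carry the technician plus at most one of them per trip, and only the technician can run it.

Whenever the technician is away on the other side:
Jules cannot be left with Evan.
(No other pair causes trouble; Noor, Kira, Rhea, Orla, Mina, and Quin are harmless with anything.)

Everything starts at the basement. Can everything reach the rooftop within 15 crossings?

Yes — this plan uses 15 crossings (≤ 15):
1. Technician goes to the rooftop with Evan.  [the basement: Jules, Kira, Mina, Noor, Orla, Quin, Rhea | the rooftop: Evan]
2. Technician goes back to the basement alone.  [the basement: Jules, Kira, Mina, Noor, Orla, Quin, Rhea | the rooftop: Evan]
3. Technician goes to the rooftop with Noor.  [the basement: Jules, Kira, Mina, Orla, Quin, Rhea | the rooftop: Evan, Noor]
4. Technician goes back to the basement alone.  [the basement: Jules, Kira, Mina, Orla, Quin, Rhea | the rooftop: Evan, Noor]
5. Technician goes to the rooftop with Kira.  [the basement: Jules, Mina, Orla, Quin, Rhea | the rooftop: Evan, Kira, Noor]
6. Technician goes back to the basement alone.  [the basement: Jules, Mina, Orla, Quin, Rhea | the rooftop: Evan, Kira, Noor]
7. Technician goes to the rooftop with Rhea.  [the basement: Jules, Mina, Orla, Quin | the rooftop: Evan, Kira, Noor, Rhea]
8. Technician goes back to the basement alone.  [the basement: Jules, Mina, Orla, Quin | the rooftop: Evan, Kira, Noor, Rhea]
9. Technician goes to the rooftop with Orla.  [the basement: Jules, Mina, Quin | the rooftop: Evan, Kira, Noor, Orla, Rhea]
10. Technician goes back to the basement alone.  [the basement: Jules, Mina, Quin | the rooftop: Evan, Kira, Noor, Orla, Rhea]
11. Technician goes to the rooftop with Mina.  [the basement: Jules, Quin | the rooftop: Evan, Kira, Mina, Noor, Orla, Rhea]
12. Technician goes back to the basement alone.  [the basement: Jules, Quin | the rooftop: Evan, Kira, Mina, Noor, Orla, Rhea]
13. Technician goes to the rooftop with Quin.  [the basement: Jules | the rooftop: Evan, Kira, Mina, Noor, Orla, Quin, Rhea]
14. Technician goes back to the basement alone.  [the basement: Jules | the rooftop: Evan, Kira, Mina, Noor, Orla, Quin, Rhea]
15. Technician goes to the rooftop with Jules.  [the basement: — | the rooftop: Evan, Jules, Kira, Mina, Noor, Orla, Quin, Rhea]

Yes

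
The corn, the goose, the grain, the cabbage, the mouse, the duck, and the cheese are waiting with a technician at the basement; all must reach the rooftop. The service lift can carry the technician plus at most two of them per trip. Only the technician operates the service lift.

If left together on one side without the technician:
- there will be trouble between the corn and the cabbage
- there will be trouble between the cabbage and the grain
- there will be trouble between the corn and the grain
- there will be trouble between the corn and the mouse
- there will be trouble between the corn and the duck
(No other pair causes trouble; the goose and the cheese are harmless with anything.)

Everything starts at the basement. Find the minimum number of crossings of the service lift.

Counting alone: the technician can take at most 2 across per trip to the rooftop, so moving all 7 needs at least 4 loaded trips out, with a return between consecutive ones — at least 7 crossings.
The safety rule pushes this higher. Following every safe sequence of crossings, the most of the 7 that can be at the rooftop as the service lift arrives there on crossings 7, 9 is 5, 6 respectively — never all 7.
So no plan with fewer than 11 crossings exists, and this one achieves 11:
1. Technician goes to the rooftop with the corn and the grain.  [the basement: the cabbage, the cheese, the duck, the goose, the mouse | the rooftop: the corn, the grain]
2. Technician goes back to the basement with the corn.  [the basement: the cabbage, the cheese, the corn, the duck, the goose, the mouse | the rooftop: the grain]
3. Technician goes to the rooftop with the corn and the goose.  [the basement: the cabbage, the cheese, the duck, the mouse | the rooftop: the corn, the goose, the grain]
4. Technician goes back to the basement with the corn.  [the basement: the cabbage, the cheese, the corn, the duck, the mouse | the rooftop: the goose, the grain]
5. Technician goes to the rooftop with the corn and the mouse.  [the basement: the cabbage, the cheese, the duck | the rooftop: the corn, the goose, the grain, the mouse]
6. Technician goes back to the basement with the corn.  [the basement: the cabbage, the cheese, the corn, the duck | the rooftop: the goose, the grain, the mouse]
7. Technician goes to the rooftop with the corn and the duck.  [the basement: the cabbage, the cheese | the rooftop: the corn, the duck, the goose, the grain, the mouse]
8. Technician goes back to the basement with the corn.  [the basement: the cabbage, the cheese, the corn | the rooftop: the duck, the goose, the grain, the mouse]
9. Technician goes to the rooftop with the cheese and the corn.  [the basement: the cabbage | the rooftop: the cheese, the corn, the duck, the goose, the grain, the mouse]
10. Technician goes back to the basement with the corn.  [the basement: the cabbage, the corn | the rooftop: the cheese, the duck, the goose, the grain, the mouse]
11. Technician goes to the rooftop with the cabbage and the corn.  [the basement: — | the rooftop: the cabbage, the cheese, the corn, the duck, the goose, the grain, the mouse]

11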